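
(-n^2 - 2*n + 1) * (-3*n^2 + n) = 3*n^4 + 5*n^3 - 5*n^2 + n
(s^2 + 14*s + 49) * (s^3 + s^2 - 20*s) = s^5 + 15*s^4 + 43*s^3 - 231*s^2 - 980*s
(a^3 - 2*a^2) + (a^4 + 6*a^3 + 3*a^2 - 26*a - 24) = a^4 + 7*a^3 + a^2 - 26*a - 24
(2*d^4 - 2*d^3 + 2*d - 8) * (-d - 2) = -2*d^5 - 2*d^4 + 4*d^3 - 2*d^2 + 4*d + 16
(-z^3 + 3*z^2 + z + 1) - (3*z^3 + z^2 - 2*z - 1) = -4*z^3 + 2*z^2 + 3*z + 2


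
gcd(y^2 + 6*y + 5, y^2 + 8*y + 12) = 1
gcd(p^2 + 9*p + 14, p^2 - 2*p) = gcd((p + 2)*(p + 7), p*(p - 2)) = 1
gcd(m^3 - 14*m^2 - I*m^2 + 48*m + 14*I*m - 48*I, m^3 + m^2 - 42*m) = m - 6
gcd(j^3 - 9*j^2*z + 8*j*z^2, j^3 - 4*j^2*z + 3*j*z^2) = -j^2 + j*z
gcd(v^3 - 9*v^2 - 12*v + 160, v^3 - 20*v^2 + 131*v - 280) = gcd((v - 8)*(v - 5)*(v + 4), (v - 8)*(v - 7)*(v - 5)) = v^2 - 13*v + 40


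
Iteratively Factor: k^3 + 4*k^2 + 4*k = (k + 2)*(k^2 + 2*k) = k*(k + 2)*(k + 2)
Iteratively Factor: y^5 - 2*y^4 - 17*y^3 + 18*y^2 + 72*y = (y + 2)*(y^4 - 4*y^3 - 9*y^2 + 36*y) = (y - 4)*(y + 2)*(y^3 - 9*y) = y*(y - 4)*(y + 2)*(y^2 - 9) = y*(y - 4)*(y - 3)*(y + 2)*(y + 3)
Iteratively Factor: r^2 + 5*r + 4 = (r + 1)*(r + 4)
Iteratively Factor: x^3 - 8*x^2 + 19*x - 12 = (x - 4)*(x^2 - 4*x + 3) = (x - 4)*(x - 1)*(x - 3)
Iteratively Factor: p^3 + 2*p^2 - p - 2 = (p - 1)*(p^2 + 3*p + 2) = (p - 1)*(p + 2)*(p + 1)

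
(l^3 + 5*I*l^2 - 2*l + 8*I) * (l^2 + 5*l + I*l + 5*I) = l^5 + 5*l^4 + 6*I*l^4 - 7*l^3 + 30*I*l^3 - 35*l^2 + 6*I*l^2 - 8*l + 30*I*l - 40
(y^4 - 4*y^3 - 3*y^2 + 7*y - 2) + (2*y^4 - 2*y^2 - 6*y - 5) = 3*y^4 - 4*y^3 - 5*y^2 + y - 7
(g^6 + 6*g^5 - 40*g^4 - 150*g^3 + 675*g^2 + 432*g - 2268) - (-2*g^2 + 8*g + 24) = g^6 + 6*g^5 - 40*g^4 - 150*g^3 + 677*g^2 + 424*g - 2292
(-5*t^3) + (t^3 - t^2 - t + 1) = -4*t^3 - t^2 - t + 1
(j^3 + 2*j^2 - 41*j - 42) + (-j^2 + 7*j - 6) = j^3 + j^2 - 34*j - 48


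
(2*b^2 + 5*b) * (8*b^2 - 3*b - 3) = 16*b^4 + 34*b^3 - 21*b^2 - 15*b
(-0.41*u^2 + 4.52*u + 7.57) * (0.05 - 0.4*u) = 0.164*u^3 - 1.8285*u^2 - 2.802*u + 0.3785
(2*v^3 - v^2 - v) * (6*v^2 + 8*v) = 12*v^5 + 10*v^4 - 14*v^3 - 8*v^2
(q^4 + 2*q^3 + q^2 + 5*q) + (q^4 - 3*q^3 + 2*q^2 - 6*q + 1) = 2*q^4 - q^3 + 3*q^2 - q + 1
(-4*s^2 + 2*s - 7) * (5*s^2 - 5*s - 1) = -20*s^4 + 30*s^3 - 41*s^2 + 33*s + 7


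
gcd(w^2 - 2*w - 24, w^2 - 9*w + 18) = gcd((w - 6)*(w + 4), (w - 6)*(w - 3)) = w - 6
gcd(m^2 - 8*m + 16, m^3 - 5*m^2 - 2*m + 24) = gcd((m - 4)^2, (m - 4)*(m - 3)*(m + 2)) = m - 4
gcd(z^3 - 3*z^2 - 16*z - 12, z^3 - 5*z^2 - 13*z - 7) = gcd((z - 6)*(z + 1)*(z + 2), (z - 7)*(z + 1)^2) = z + 1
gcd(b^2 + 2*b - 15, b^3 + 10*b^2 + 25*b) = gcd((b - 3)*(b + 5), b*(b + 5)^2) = b + 5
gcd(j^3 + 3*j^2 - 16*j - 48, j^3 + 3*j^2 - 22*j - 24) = j - 4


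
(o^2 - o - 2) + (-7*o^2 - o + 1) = -6*o^2 - 2*o - 1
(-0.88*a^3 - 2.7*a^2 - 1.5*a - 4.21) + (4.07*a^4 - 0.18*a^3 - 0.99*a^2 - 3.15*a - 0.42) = 4.07*a^4 - 1.06*a^3 - 3.69*a^2 - 4.65*a - 4.63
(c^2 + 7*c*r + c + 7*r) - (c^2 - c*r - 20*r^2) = 8*c*r + c + 20*r^2 + 7*r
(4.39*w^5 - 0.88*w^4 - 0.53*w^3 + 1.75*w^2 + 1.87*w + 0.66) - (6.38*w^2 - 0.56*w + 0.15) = 4.39*w^5 - 0.88*w^4 - 0.53*w^3 - 4.63*w^2 + 2.43*w + 0.51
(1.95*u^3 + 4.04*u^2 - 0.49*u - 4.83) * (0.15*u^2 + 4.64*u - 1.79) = 0.2925*u^5 + 9.654*u^4 + 15.1816*u^3 - 10.2297*u^2 - 21.5341*u + 8.6457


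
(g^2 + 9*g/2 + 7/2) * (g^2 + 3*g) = g^4 + 15*g^3/2 + 17*g^2 + 21*g/2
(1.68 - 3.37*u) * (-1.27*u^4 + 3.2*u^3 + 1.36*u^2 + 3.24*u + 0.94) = 4.2799*u^5 - 12.9176*u^4 + 0.7928*u^3 - 8.634*u^2 + 2.2754*u + 1.5792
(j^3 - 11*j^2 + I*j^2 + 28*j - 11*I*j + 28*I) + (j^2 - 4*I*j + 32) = j^3 - 10*j^2 + I*j^2 + 28*j - 15*I*j + 32 + 28*I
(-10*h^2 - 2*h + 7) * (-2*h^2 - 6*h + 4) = 20*h^4 + 64*h^3 - 42*h^2 - 50*h + 28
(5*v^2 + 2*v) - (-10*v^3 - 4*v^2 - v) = 10*v^3 + 9*v^2 + 3*v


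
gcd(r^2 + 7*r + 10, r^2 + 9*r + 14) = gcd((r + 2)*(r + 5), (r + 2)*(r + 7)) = r + 2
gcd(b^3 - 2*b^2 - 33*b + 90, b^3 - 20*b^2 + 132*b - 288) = 1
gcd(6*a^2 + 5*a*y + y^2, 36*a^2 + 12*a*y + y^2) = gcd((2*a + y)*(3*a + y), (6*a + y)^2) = 1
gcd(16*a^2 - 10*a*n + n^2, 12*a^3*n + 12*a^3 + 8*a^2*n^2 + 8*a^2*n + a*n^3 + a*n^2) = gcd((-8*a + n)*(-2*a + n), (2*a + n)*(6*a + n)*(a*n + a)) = 1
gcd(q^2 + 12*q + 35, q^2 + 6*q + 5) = q + 5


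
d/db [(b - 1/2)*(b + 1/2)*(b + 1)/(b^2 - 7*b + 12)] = (4*b^4 - 56*b^3 + 117*b^2 + 98*b - 19)/(4*(b^4 - 14*b^3 + 73*b^2 - 168*b + 144))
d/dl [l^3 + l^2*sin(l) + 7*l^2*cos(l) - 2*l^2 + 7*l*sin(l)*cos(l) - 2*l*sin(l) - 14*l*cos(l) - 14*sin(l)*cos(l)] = -7*l^2*sin(l) + l^2*cos(l) + 3*l^2 + 16*l*sin(l) + 12*l*cos(l) + 7*l*cos(2*l) - 4*l - 2*sin(l) + 7*sin(2*l)/2 - 14*cos(l) - 14*cos(2*l)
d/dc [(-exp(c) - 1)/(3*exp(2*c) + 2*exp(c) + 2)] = 3*(exp(c) + 2)*exp(2*c)/(9*exp(4*c) + 12*exp(3*c) + 16*exp(2*c) + 8*exp(c) + 4)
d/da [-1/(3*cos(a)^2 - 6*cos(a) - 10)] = 6*(1 - cos(a))*sin(a)/(-3*cos(a)^2 + 6*cos(a) + 10)^2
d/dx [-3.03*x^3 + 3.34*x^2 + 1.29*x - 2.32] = -9.09*x^2 + 6.68*x + 1.29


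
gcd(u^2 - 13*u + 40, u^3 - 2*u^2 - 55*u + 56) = u - 8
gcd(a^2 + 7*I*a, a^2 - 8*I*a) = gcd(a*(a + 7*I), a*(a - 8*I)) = a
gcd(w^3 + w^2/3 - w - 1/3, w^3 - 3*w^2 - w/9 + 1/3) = w + 1/3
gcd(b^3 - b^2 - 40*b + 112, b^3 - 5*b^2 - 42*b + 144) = 1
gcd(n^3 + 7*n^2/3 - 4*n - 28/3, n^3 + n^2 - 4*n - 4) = n^2 - 4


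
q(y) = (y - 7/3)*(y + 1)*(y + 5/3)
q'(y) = (y - 7/3)*(y + 1) + (y - 7/3)*(y + 5/3) + (y + 1)*(y + 5/3) = 3*y^2 + 2*y/3 - 41/9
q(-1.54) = 0.26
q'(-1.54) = 1.53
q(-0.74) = -0.74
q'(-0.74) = -3.41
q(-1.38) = 0.40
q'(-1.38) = 0.24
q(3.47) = 26.10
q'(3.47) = 33.88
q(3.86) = 41.01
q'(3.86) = 42.72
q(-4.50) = -67.76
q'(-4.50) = 53.19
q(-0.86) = -0.36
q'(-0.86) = -2.91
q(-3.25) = -19.89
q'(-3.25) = 24.97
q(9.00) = 711.11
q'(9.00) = 244.44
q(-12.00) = -1629.22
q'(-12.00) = 419.44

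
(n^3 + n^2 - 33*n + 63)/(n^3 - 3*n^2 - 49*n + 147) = (n - 3)/(n - 7)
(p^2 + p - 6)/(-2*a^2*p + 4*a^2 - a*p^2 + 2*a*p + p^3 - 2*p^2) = (p + 3)/(-2*a^2 - a*p + p^2)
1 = 1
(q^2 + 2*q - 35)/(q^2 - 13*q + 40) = (q + 7)/(q - 8)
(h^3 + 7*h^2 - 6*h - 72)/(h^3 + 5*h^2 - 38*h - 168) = (h^2 + 3*h - 18)/(h^2 + h - 42)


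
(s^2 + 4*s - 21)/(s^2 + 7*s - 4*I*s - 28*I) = (s - 3)/(s - 4*I)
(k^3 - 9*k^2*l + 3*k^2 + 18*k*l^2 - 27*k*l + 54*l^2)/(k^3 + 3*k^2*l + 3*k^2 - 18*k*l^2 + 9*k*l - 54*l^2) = (k - 6*l)/(k + 6*l)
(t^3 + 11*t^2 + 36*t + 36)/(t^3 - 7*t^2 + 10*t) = (t^3 + 11*t^2 + 36*t + 36)/(t*(t^2 - 7*t + 10))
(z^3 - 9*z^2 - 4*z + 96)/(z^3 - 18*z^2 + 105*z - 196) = (z^2 - 5*z - 24)/(z^2 - 14*z + 49)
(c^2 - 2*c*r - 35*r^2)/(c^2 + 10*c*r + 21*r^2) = (c^2 - 2*c*r - 35*r^2)/(c^2 + 10*c*r + 21*r^2)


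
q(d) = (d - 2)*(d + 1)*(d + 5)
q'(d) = (d - 2)*(d + 1) + (d - 2)*(d + 5) + (d + 1)*(d + 5) = 3*d^2 + 8*d - 7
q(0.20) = -11.23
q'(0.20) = -5.28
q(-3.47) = 20.67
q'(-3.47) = 1.36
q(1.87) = -2.56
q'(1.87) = 18.45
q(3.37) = 50.11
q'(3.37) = 54.03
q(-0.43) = -6.33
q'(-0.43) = -9.89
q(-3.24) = 20.66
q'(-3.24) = -1.43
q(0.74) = -12.58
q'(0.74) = 0.56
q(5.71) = 266.62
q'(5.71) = 136.49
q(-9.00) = -352.00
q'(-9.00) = 164.00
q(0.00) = -10.00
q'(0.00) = -7.00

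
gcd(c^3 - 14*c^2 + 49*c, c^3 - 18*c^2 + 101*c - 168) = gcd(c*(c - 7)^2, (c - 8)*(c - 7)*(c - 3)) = c - 7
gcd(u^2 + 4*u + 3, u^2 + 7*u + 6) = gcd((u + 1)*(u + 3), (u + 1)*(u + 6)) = u + 1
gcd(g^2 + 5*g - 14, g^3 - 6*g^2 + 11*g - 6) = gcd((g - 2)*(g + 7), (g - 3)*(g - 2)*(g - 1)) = g - 2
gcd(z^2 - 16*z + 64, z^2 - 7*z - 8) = z - 8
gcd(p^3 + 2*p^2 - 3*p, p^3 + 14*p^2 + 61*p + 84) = p + 3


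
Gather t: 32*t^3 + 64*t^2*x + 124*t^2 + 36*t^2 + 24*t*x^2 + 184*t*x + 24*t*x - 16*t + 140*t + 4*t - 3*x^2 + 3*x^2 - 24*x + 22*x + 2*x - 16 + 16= 32*t^3 + t^2*(64*x + 160) + t*(24*x^2 + 208*x + 128)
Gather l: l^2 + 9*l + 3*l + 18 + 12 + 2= l^2 + 12*l + 32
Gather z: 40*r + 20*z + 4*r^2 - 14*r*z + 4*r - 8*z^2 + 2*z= 4*r^2 + 44*r - 8*z^2 + z*(22 - 14*r)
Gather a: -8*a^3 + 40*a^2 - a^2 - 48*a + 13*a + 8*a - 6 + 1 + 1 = -8*a^3 + 39*a^2 - 27*a - 4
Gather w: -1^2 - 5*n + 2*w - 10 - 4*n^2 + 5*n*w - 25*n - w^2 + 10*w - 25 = -4*n^2 - 30*n - w^2 + w*(5*n + 12) - 36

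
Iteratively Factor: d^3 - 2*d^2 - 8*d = (d - 4)*(d^2 + 2*d) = d*(d - 4)*(d + 2)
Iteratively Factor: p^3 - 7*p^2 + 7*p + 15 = (p + 1)*(p^2 - 8*p + 15) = (p - 3)*(p + 1)*(p - 5)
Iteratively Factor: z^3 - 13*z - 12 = (z + 1)*(z^2 - z - 12) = (z - 4)*(z + 1)*(z + 3)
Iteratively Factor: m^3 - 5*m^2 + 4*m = (m - 1)*(m^2 - 4*m) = (m - 4)*(m - 1)*(m)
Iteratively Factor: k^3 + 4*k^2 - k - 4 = (k + 1)*(k^2 + 3*k - 4) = (k - 1)*(k + 1)*(k + 4)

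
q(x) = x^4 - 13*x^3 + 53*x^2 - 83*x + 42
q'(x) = 4*x^3 - 39*x^2 + 106*x - 83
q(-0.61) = 115.44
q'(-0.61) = -163.08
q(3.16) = -1.54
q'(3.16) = -11.26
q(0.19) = 28.06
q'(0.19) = -64.24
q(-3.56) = 1756.34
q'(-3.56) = -1135.10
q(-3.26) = 1439.19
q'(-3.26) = -981.62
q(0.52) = 11.42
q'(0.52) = -37.86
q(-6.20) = 7169.82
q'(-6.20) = -3192.67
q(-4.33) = 2801.98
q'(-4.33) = -1597.92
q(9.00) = 672.00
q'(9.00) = 628.00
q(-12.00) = 51870.00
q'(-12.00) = -13883.00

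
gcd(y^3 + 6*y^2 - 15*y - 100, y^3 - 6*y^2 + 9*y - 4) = y - 4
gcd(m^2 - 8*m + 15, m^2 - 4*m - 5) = m - 5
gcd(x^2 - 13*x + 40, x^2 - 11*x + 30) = x - 5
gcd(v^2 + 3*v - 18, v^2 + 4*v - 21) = v - 3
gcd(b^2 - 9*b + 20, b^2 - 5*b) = b - 5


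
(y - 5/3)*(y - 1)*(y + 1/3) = y^3 - 7*y^2/3 + 7*y/9 + 5/9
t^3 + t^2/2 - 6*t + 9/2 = (t - 3/2)*(t - 1)*(t + 3)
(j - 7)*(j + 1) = j^2 - 6*j - 7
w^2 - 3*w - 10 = (w - 5)*(w + 2)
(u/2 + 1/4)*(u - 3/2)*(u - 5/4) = u^3/2 - 9*u^2/8 + u/4 + 15/32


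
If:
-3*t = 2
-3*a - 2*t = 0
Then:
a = 4/9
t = -2/3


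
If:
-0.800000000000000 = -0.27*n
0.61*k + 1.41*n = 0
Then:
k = -6.85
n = 2.96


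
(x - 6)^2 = x^2 - 12*x + 36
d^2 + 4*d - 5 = (d - 1)*(d + 5)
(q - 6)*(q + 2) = q^2 - 4*q - 12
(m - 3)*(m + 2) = m^2 - m - 6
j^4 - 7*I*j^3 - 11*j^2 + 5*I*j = j*(j - 5*I)*(j - I)^2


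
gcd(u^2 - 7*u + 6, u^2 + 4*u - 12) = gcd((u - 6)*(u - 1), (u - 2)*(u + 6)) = 1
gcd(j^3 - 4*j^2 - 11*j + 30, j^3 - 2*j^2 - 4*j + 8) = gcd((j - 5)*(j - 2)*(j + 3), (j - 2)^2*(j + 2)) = j - 2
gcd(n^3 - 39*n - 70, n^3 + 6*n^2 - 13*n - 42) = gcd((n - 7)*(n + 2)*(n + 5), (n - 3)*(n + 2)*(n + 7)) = n + 2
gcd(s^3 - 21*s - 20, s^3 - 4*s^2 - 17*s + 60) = s^2 - s - 20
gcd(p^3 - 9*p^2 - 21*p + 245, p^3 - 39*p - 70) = p^2 - 2*p - 35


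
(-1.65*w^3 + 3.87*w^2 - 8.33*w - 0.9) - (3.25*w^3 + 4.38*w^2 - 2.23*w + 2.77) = -4.9*w^3 - 0.51*w^2 - 6.1*w - 3.67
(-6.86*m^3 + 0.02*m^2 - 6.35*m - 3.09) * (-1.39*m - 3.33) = 9.5354*m^4 + 22.816*m^3 + 8.7599*m^2 + 25.4406*m + 10.2897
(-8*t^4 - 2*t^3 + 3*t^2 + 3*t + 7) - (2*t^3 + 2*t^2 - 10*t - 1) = -8*t^4 - 4*t^3 + t^2 + 13*t + 8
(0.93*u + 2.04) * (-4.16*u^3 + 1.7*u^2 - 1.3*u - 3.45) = -3.8688*u^4 - 6.9054*u^3 + 2.259*u^2 - 5.8605*u - 7.038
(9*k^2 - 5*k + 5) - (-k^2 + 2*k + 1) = 10*k^2 - 7*k + 4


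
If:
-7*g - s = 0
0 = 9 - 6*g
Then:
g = 3/2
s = -21/2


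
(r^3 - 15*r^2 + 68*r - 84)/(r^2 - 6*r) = r - 9 + 14/r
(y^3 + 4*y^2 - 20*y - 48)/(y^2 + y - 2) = (y^2 + 2*y - 24)/(y - 1)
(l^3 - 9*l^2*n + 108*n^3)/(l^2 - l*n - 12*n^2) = (l^2 - 12*l*n + 36*n^2)/(l - 4*n)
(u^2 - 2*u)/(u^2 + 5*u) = (u - 2)/(u + 5)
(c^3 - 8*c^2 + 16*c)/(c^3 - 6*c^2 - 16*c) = (-c^2 + 8*c - 16)/(-c^2 + 6*c + 16)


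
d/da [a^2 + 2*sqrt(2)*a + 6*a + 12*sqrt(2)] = 2*a + 2*sqrt(2) + 6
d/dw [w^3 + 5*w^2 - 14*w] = 3*w^2 + 10*w - 14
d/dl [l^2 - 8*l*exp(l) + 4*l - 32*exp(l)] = -8*l*exp(l) + 2*l - 40*exp(l) + 4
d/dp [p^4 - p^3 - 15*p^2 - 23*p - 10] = 4*p^3 - 3*p^2 - 30*p - 23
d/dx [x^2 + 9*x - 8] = 2*x + 9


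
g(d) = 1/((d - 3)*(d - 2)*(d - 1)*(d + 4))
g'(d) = -1/((d - 3)*(d - 2)*(d - 1)*(d + 4)^2) - 1/((d - 3)*(d - 2)*(d - 1)^2*(d + 4)) - 1/((d - 3)*(d - 2)^2*(d - 1)*(d + 4)) - 1/((d - 3)^2*(d - 2)*(d - 1)*(d + 4)) = 2*(-2*d^3 + 3*d^2 + 13*d - 19)/(d^8 - 4*d^7 - 22*d^6 + 128*d^5 - 31*d^4 - 892*d^3 + 2068*d^2 - 1824*d + 576)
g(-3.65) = -0.02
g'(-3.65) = 0.04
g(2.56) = -0.40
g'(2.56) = 0.12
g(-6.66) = 0.00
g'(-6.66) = 0.00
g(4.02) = 0.02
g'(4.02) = -0.04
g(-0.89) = -0.02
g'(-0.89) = -0.01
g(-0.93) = -0.01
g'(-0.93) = -0.01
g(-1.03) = -0.01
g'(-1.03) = -0.01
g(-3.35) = -0.01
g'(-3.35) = 0.01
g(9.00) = 0.00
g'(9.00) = 0.00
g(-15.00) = 0.00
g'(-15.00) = 0.00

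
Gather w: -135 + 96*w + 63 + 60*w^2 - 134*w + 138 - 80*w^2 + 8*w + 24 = -20*w^2 - 30*w + 90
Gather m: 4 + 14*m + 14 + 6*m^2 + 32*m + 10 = 6*m^2 + 46*m + 28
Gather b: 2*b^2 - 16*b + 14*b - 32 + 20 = 2*b^2 - 2*b - 12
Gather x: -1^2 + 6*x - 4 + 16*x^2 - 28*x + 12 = 16*x^2 - 22*x + 7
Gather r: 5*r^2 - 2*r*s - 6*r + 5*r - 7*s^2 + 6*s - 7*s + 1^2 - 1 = 5*r^2 + r*(-2*s - 1) - 7*s^2 - s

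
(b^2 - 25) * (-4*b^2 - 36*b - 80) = -4*b^4 - 36*b^3 + 20*b^2 + 900*b + 2000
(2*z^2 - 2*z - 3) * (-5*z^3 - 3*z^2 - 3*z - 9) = -10*z^5 + 4*z^4 + 15*z^3 - 3*z^2 + 27*z + 27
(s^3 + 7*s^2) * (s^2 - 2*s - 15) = s^5 + 5*s^4 - 29*s^3 - 105*s^2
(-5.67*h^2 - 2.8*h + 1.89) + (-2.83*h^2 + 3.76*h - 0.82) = -8.5*h^2 + 0.96*h + 1.07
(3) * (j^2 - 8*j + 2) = 3*j^2 - 24*j + 6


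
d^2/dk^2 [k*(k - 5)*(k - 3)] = 6*k - 16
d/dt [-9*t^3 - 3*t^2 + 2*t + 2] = -27*t^2 - 6*t + 2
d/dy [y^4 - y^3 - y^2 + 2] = y*(4*y^2 - 3*y - 2)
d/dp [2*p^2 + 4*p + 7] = 4*p + 4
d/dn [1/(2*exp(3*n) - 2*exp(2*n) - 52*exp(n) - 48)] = (-3*exp(2*n)/2 + exp(n) + 13)*exp(n)/(-exp(3*n) + exp(2*n) + 26*exp(n) + 24)^2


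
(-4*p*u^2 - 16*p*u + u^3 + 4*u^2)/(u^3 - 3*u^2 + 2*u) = (-4*p*u - 16*p + u^2 + 4*u)/(u^2 - 3*u + 2)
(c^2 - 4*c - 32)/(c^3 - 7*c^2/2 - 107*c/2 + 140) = 2*(c + 4)/(2*c^2 + 9*c - 35)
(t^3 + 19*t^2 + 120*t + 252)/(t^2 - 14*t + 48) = (t^3 + 19*t^2 + 120*t + 252)/(t^2 - 14*t + 48)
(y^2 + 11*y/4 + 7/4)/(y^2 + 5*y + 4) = (y + 7/4)/(y + 4)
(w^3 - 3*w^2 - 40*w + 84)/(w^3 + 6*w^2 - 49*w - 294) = (w - 2)/(w + 7)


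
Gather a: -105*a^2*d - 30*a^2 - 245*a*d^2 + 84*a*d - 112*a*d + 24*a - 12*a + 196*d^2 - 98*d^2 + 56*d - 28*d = a^2*(-105*d - 30) + a*(-245*d^2 - 28*d + 12) + 98*d^2 + 28*d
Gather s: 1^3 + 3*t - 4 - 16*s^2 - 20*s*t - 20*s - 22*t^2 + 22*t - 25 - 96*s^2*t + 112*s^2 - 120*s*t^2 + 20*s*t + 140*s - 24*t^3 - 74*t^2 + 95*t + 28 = s^2*(96 - 96*t) + s*(120 - 120*t^2) - 24*t^3 - 96*t^2 + 120*t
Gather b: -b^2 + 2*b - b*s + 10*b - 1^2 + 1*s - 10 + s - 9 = -b^2 + b*(12 - s) + 2*s - 20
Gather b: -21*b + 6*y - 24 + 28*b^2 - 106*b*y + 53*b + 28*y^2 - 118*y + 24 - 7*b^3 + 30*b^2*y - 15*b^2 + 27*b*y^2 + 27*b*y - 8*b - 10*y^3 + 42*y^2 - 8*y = -7*b^3 + b^2*(30*y + 13) + b*(27*y^2 - 79*y + 24) - 10*y^3 + 70*y^2 - 120*y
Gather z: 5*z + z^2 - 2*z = z^2 + 3*z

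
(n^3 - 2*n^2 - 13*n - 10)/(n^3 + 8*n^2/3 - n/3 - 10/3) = 3*(n^2 - 4*n - 5)/(3*n^2 + 2*n - 5)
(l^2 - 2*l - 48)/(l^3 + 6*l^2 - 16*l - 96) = (l - 8)/(l^2 - 16)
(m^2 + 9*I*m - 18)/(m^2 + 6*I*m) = (m + 3*I)/m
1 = 1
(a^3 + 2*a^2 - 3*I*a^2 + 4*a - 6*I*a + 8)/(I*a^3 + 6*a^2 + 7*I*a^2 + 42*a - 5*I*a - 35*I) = -(I*a^3 + a^2*(3 + 2*I) + 2*a*(3 + 2*I) + 8*I)/(a^3 + a^2*(7 - 6*I) - a*(5 + 42*I) - 35)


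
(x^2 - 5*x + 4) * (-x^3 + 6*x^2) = -x^5 + 11*x^4 - 34*x^3 + 24*x^2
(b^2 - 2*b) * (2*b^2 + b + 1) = 2*b^4 - 3*b^3 - b^2 - 2*b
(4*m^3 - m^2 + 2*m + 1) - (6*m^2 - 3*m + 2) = 4*m^3 - 7*m^2 + 5*m - 1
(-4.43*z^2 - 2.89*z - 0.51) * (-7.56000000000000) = 33.4908*z^2 + 21.8484*z + 3.8556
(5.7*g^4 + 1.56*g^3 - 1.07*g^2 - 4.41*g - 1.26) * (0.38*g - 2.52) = 2.166*g^5 - 13.7712*g^4 - 4.3378*g^3 + 1.0206*g^2 + 10.6344*g + 3.1752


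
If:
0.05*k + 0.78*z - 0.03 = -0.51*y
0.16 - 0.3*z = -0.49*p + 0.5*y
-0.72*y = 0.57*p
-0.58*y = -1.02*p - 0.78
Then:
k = 12.31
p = -0.53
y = 0.42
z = -1.02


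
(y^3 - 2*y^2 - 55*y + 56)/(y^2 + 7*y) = y - 9 + 8/y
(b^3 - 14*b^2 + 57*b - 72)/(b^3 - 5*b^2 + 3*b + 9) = (b - 8)/(b + 1)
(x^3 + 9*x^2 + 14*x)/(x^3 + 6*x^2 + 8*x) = (x + 7)/(x + 4)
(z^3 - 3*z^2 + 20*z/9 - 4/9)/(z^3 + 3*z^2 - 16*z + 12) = (z^2 - z + 2/9)/(z^2 + 5*z - 6)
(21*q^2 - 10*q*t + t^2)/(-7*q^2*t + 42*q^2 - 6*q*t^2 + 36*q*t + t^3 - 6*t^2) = (-3*q + t)/(q*t - 6*q + t^2 - 6*t)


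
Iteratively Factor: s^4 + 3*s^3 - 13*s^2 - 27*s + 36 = (s + 3)*(s^3 - 13*s + 12) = (s - 1)*(s + 3)*(s^2 + s - 12) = (s - 1)*(s + 3)*(s + 4)*(s - 3)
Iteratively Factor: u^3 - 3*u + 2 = (u - 1)*(u^2 + u - 2) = (u - 1)^2*(u + 2)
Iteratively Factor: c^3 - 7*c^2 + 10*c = (c - 5)*(c^2 - 2*c) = c*(c - 5)*(c - 2)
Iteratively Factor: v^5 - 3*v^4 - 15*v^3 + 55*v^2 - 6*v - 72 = (v + 1)*(v^4 - 4*v^3 - 11*v^2 + 66*v - 72) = (v + 1)*(v + 4)*(v^3 - 8*v^2 + 21*v - 18) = (v - 3)*(v + 1)*(v + 4)*(v^2 - 5*v + 6) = (v - 3)^2*(v + 1)*(v + 4)*(v - 2)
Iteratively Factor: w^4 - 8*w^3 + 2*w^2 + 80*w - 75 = (w - 5)*(w^3 - 3*w^2 - 13*w + 15) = (w - 5)*(w + 3)*(w^2 - 6*w + 5) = (w - 5)^2*(w + 3)*(w - 1)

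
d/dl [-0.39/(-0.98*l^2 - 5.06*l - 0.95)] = (-0.7644*l - 1.9734)/(0.98*l^2 + 5.06*l + 0.95)^2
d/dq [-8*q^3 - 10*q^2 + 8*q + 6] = -24*q^2 - 20*q + 8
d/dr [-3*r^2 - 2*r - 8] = -6*r - 2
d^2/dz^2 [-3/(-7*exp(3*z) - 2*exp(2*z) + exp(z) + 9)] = 3*((-63*exp(2*z) - 8*exp(z) + 1)*(7*exp(3*z) + 2*exp(2*z) - exp(z) - 9) + 2*(21*exp(2*z) + 4*exp(z) - 1)^2*exp(z))*exp(z)/(7*exp(3*z) + 2*exp(2*z) - exp(z) - 9)^3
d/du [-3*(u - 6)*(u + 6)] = -6*u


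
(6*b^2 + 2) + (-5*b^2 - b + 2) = b^2 - b + 4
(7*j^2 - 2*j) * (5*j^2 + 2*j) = 35*j^4 + 4*j^3 - 4*j^2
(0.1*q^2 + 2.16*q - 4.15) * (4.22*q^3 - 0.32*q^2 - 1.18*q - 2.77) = 0.422*q^5 + 9.0832*q^4 - 18.3222*q^3 - 1.4978*q^2 - 1.0862*q + 11.4955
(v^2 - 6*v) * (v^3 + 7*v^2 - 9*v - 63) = v^5 + v^4 - 51*v^3 - 9*v^2 + 378*v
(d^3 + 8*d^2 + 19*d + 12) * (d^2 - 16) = d^5 + 8*d^4 + 3*d^3 - 116*d^2 - 304*d - 192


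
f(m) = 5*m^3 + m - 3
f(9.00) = 3651.00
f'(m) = 15*m^2 + 1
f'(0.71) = 8.56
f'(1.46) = 32.97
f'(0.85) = 11.84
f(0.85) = 0.92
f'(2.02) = 62.21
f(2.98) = 132.30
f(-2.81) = -116.75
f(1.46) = 14.02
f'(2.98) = 134.21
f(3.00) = 135.00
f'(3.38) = 172.37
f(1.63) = 20.28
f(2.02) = 40.23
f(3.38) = 193.45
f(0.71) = -0.50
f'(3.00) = 136.00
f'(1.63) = 40.85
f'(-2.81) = 119.44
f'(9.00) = 1216.00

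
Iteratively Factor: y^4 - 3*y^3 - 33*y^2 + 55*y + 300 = (y - 5)*(y^3 + 2*y^2 - 23*y - 60) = (y - 5)^2*(y^2 + 7*y + 12) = (y - 5)^2*(y + 4)*(y + 3)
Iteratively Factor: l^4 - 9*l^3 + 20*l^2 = (l)*(l^3 - 9*l^2 + 20*l) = l^2*(l^2 - 9*l + 20) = l^2*(l - 5)*(l - 4)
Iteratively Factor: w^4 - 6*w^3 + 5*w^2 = (w - 1)*(w^3 - 5*w^2) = (w - 5)*(w - 1)*(w^2) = w*(w - 5)*(w - 1)*(w)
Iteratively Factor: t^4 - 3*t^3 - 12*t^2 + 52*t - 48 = (t + 4)*(t^3 - 7*t^2 + 16*t - 12) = (t - 2)*(t + 4)*(t^2 - 5*t + 6) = (t - 2)^2*(t + 4)*(t - 3)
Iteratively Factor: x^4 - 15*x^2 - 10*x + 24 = (x - 4)*(x^3 + 4*x^2 + x - 6) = (x - 4)*(x + 3)*(x^2 + x - 2) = (x - 4)*(x - 1)*(x + 3)*(x + 2)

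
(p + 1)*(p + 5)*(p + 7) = p^3 + 13*p^2 + 47*p + 35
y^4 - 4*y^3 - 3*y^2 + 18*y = y*(y - 3)^2*(y + 2)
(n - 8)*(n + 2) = n^2 - 6*n - 16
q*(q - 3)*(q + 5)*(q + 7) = q^4 + 9*q^3 - q^2 - 105*q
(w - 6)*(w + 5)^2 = w^3 + 4*w^2 - 35*w - 150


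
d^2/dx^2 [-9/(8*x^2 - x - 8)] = 18*(-64*x^2 + 8*x + (16*x - 1)^2 + 64)/(-8*x^2 + x + 8)^3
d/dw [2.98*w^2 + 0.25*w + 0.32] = 5.96*w + 0.25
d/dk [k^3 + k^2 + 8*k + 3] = 3*k^2 + 2*k + 8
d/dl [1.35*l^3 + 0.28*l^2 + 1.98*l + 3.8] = 4.05*l^2 + 0.56*l + 1.98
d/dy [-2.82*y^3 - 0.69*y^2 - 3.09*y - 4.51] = -8.46*y^2 - 1.38*y - 3.09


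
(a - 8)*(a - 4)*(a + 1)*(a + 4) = a^4 - 7*a^3 - 24*a^2 + 112*a + 128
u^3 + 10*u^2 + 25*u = u*(u + 5)^2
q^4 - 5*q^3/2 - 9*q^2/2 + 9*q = q*(q - 3)*(q - 3/2)*(q + 2)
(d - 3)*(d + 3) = d^2 - 9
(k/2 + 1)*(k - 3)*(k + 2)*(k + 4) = k^4/2 + 5*k^3/2 - 2*k^2 - 22*k - 24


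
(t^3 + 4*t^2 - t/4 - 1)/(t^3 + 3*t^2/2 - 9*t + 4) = (t + 1/2)/(t - 2)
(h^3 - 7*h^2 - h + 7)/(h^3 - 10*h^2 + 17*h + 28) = (h - 1)/(h - 4)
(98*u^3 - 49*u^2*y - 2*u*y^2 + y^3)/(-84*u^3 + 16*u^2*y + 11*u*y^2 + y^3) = (-7*u + y)/(6*u + y)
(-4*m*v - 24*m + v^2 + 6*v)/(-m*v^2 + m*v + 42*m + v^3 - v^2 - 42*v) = (-4*m + v)/(-m*v + 7*m + v^2 - 7*v)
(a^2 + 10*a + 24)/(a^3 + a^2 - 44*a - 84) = (a + 4)/(a^2 - 5*a - 14)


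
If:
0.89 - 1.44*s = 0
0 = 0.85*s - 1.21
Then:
No Solution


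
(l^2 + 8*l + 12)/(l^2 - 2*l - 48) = (l + 2)/(l - 8)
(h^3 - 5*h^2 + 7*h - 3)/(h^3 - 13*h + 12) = (h - 1)/(h + 4)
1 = 1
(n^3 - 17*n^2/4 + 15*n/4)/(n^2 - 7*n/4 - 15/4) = n*(4*n - 5)/(4*n + 5)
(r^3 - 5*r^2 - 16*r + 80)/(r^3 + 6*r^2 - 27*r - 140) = (r - 4)/(r + 7)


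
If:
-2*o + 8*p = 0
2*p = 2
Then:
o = 4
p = 1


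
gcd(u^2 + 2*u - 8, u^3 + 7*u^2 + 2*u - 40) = u^2 + 2*u - 8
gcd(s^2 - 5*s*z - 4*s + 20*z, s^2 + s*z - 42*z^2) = 1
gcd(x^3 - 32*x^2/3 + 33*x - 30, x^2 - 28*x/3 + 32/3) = 1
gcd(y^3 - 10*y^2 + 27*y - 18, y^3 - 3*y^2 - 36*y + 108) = y^2 - 9*y + 18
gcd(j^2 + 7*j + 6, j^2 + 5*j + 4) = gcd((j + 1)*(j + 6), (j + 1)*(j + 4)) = j + 1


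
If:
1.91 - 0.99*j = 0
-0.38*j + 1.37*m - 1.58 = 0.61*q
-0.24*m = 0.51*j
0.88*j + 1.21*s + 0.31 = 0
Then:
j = 1.93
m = -4.10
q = -13.00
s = -1.66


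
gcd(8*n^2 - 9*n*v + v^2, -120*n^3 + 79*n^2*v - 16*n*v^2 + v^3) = -8*n + v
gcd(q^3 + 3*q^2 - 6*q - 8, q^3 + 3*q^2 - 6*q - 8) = q^3 + 3*q^2 - 6*q - 8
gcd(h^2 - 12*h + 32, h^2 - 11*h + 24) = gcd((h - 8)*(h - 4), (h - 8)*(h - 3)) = h - 8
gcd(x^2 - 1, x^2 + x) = x + 1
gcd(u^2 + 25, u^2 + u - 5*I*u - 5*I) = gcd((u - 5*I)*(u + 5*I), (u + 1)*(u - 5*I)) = u - 5*I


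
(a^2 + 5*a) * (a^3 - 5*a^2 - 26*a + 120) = a^5 - 51*a^3 - 10*a^2 + 600*a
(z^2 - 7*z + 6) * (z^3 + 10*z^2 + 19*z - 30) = z^5 + 3*z^4 - 45*z^3 - 103*z^2 + 324*z - 180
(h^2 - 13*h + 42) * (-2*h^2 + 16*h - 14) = -2*h^4 + 42*h^3 - 306*h^2 + 854*h - 588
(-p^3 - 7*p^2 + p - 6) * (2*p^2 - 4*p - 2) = -2*p^5 - 10*p^4 + 32*p^3 - 2*p^2 + 22*p + 12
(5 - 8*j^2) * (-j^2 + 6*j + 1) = 8*j^4 - 48*j^3 - 13*j^2 + 30*j + 5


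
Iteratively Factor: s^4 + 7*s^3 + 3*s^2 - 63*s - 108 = (s + 3)*(s^3 + 4*s^2 - 9*s - 36) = (s + 3)*(s + 4)*(s^2 - 9) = (s + 3)^2*(s + 4)*(s - 3)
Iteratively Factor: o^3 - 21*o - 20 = (o - 5)*(o^2 + 5*o + 4) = (o - 5)*(o + 4)*(o + 1)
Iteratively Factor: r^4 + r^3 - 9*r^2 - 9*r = (r)*(r^3 + r^2 - 9*r - 9) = r*(r + 1)*(r^2 - 9) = r*(r - 3)*(r + 1)*(r + 3)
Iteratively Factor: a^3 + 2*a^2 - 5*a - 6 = (a + 1)*(a^2 + a - 6) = (a + 1)*(a + 3)*(a - 2)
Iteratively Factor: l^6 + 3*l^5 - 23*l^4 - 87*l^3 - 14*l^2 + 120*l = (l)*(l^5 + 3*l^4 - 23*l^3 - 87*l^2 - 14*l + 120) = l*(l + 4)*(l^4 - l^3 - 19*l^2 - 11*l + 30) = l*(l - 1)*(l + 4)*(l^3 - 19*l - 30) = l*(l - 5)*(l - 1)*(l + 4)*(l^2 + 5*l + 6) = l*(l - 5)*(l - 1)*(l + 3)*(l + 4)*(l + 2)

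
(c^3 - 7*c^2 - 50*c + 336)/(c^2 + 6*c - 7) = (c^2 - 14*c + 48)/(c - 1)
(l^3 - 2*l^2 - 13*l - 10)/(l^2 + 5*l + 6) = (l^2 - 4*l - 5)/(l + 3)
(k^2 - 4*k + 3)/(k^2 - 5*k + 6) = (k - 1)/(k - 2)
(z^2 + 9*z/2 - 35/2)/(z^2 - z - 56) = (z - 5/2)/(z - 8)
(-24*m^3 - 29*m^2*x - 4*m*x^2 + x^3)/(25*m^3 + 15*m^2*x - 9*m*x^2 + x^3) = (-24*m^2 - 5*m*x + x^2)/(25*m^2 - 10*m*x + x^2)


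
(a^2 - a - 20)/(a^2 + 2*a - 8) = (a - 5)/(a - 2)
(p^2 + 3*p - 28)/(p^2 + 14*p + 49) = (p - 4)/(p + 7)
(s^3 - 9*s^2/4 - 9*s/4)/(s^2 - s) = (4*s^2 - 9*s - 9)/(4*(s - 1))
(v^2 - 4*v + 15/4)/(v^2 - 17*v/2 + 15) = (v - 3/2)/(v - 6)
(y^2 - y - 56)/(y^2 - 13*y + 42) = (y^2 - y - 56)/(y^2 - 13*y + 42)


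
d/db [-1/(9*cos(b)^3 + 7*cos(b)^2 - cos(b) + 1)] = (-27*cos(b)^2 - 14*cos(b) + 1)*sin(b)/(9*cos(b)^3 + 7*cos(b)^2 - cos(b) + 1)^2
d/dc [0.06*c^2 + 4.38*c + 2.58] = 0.12*c + 4.38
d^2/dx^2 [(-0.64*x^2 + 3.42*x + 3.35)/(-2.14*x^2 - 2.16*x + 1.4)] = (-37.241136*x^3 - 80.54532*x^2 - 154.38816*x - 69.50808)/(9.800344*x^6 + 29.675808*x^5 + 10.718832*x^4 - 28.750464*x^3 - 7.01232*x^2 + 12.7008*x - 2.744)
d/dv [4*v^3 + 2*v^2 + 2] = 4*v*(3*v + 1)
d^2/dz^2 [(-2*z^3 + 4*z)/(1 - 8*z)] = 4*(64*z^3 - 24*z^2 + 3*z - 16)/(512*z^3 - 192*z^2 + 24*z - 1)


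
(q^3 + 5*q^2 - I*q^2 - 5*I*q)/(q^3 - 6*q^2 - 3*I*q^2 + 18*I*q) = (q^2 + q*(5 - I) - 5*I)/(q^2 - 3*q*(2 + I) + 18*I)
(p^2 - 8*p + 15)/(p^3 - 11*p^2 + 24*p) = (p - 5)/(p*(p - 8))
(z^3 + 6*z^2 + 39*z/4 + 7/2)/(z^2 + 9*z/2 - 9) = (4*z^3 + 24*z^2 + 39*z + 14)/(2*(2*z^2 + 9*z - 18))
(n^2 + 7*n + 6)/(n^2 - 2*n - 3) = (n + 6)/(n - 3)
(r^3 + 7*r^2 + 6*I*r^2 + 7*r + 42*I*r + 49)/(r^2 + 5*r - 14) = (r^2 + 6*I*r + 7)/(r - 2)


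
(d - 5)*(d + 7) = d^2 + 2*d - 35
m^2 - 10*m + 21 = (m - 7)*(m - 3)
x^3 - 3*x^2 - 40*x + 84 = (x - 7)*(x - 2)*(x + 6)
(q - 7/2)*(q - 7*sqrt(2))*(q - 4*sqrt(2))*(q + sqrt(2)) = q^4 - 10*sqrt(2)*q^3 - 7*q^3/2 + 34*q^2 + 35*sqrt(2)*q^2 - 119*q + 56*sqrt(2)*q - 196*sqrt(2)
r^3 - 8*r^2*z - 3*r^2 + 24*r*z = r*(r - 3)*(r - 8*z)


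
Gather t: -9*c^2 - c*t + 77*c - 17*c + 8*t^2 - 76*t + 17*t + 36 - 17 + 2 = -9*c^2 + 60*c + 8*t^2 + t*(-c - 59) + 21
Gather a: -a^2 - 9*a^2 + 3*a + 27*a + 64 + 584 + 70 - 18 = -10*a^2 + 30*a + 700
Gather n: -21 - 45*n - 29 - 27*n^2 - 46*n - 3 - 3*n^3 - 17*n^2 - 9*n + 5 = -3*n^3 - 44*n^2 - 100*n - 48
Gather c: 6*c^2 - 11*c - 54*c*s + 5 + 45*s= 6*c^2 + c*(-54*s - 11) + 45*s + 5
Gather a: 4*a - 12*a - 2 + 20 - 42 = -8*a - 24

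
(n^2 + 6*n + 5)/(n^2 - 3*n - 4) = (n + 5)/(n - 4)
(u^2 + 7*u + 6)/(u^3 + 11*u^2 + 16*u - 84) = (u + 1)/(u^2 + 5*u - 14)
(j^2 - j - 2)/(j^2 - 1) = (j - 2)/(j - 1)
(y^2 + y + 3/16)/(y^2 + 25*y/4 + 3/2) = (y + 3/4)/(y + 6)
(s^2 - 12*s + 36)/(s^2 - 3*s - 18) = (s - 6)/(s + 3)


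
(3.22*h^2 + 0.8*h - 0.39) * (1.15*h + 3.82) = 3.703*h^3 + 13.2204*h^2 + 2.6075*h - 1.4898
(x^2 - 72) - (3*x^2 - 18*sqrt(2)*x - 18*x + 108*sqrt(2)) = -2*x^2 + 18*x + 18*sqrt(2)*x - 108*sqrt(2) - 72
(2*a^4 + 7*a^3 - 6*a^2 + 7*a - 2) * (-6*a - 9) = -12*a^5 - 60*a^4 - 27*a^3 + 12*a^2 - 51*a + 18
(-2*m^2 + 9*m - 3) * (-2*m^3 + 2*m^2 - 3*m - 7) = 4*m^5 - 22*m^4 + 30*m^3 - 19*m^2 - 54*m + 21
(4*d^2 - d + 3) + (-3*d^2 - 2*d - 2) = d^2 - 3*d + 1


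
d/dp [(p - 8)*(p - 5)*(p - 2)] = 3*p^2 - 30*p + 66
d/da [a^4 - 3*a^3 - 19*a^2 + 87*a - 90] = 4*a^3 - 9*a^2 - 38*a + 87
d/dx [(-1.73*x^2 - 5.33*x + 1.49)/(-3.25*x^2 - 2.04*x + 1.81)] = (-13.7933*x^2 + 3.4224*x - 6.6077)/(10.5625*x^4 + 13.26*x^3 - 7.6034*x^2 - 7.3848*x + 3.2761)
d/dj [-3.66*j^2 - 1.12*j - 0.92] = -7.32*j - 1.12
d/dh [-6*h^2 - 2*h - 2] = -12*h - 2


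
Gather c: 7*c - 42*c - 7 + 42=35 - 35*c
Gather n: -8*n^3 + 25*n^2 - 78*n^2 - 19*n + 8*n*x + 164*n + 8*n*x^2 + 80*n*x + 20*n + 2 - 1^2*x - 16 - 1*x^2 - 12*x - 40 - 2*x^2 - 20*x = -8*n^3 - 53*n^2 + n*(8*x^2 + 88*x + 165) - 3*x^2 - 33*x - 54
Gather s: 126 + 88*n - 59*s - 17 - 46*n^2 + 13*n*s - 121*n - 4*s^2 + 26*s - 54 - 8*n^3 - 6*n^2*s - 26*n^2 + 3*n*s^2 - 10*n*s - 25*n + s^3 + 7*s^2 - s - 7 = -8*n^3 - 72*n^2 - 58*n + s^3 + s^2*(3*n + 3) + s*(-6*n^2 + 3*n - 34) + 48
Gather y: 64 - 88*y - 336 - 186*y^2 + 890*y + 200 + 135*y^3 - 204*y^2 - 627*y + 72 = 135*y^3 - 390*y^2 + 175*y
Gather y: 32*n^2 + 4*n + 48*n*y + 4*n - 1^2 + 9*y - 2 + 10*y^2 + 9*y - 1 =32*n^2 + 8*n + 10*y^2 + y*(48*n + 18) - 4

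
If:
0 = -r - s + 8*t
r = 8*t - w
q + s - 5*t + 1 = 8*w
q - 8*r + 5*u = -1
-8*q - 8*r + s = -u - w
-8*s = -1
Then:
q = -43/1844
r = 139/3688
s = 1/8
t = 75/3688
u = -249/1844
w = 1/8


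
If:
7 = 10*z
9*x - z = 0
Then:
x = 7/90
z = 7/10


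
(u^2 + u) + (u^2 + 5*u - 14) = 2*u^2 + 6*u - 14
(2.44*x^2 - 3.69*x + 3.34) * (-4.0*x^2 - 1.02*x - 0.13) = -9.76*x^4 + 12.2712*x^3 - 9.9134*x^2 - 2.9271*x - 0.4342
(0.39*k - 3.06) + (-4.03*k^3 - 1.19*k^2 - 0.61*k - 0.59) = -4.03*k^3 - 1.19*k^2 - 0.22*k - 3.65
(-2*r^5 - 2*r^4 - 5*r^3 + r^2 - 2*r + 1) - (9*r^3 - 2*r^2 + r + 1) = -2*r^5 - 2*r^4 - 14*r^3 + 3*r^2 - 3*r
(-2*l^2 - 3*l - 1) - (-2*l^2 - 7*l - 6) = 4*l + 5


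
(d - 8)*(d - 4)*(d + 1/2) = d^3 - 23*d^2/2 + 26*d + 16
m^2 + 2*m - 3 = (m - 1)*(m + 3)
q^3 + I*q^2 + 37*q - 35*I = (q - 5*I)*(q - I)*(q + 7*I)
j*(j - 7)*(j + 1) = j^3 - 6*j^2 - 7*j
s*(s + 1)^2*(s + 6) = s^4 + 8*s^3 + 13*s^2 + 6*s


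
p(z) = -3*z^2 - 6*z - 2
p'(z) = -6*z - 6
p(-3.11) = -12.36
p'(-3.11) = 12.66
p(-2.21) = -3.39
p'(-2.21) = 7.26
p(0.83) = -9.05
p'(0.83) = -10.98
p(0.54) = -6.11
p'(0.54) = -9.24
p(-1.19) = 0.89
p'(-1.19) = 1.14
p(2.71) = -40.29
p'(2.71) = -22.26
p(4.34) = -84.55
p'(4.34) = -32.04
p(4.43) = -87.45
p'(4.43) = -32.58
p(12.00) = -506.00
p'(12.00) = -78.00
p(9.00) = -299.00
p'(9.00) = -60.00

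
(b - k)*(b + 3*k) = b^2 + 2*b*k - 3*k^2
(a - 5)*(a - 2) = a^2 - 7*a + 10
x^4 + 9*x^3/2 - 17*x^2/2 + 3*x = x*(x - 1)*(x - 1/2)*(x + 6)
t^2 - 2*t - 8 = (t - 4)*(t + 2)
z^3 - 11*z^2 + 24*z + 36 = (z - 6)^2*(z + 1)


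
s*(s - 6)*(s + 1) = s^3 - 5*s^2 - 6*s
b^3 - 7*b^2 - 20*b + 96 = (b - 8)*(b - 3)*(b + 4)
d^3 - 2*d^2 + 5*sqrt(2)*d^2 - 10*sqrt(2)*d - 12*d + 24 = (d - 2)*(d - sqrt(2))*(d + 6*sqrt(2))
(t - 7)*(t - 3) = t^2 - 10*t + 21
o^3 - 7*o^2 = o^2*(o - 7)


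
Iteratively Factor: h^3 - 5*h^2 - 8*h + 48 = (h - 4)*(h^2 - h - 12) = (h - 4)*(h + 3)*(h - 4)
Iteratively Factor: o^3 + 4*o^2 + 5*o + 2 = (o + 2)*(o^2 + 2*o + 1) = (o + 1)*(o + 2)*(o + 1)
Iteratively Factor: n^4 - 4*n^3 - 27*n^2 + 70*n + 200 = (n + 2)*(n^3 - 6*n^2 - 15*n + 100) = (n - 5)*(n + 2)*(n^2 - n - 20) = (n - 5)^2*(n + 2)*(n + 4)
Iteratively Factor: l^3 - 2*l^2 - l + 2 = (l - 1)*(l^2 - l - 2) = (l - 1)*(l + 1)*(l - 2)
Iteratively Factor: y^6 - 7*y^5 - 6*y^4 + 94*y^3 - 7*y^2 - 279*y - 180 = (y + 1)*(y^5 - 8*y^4 + 2*y^3 + 92*y^2 - 99*y - 180) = (y + 1)^2*(y^4 - 9*y^3 + 11*y^2 + 81*y - 180) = (y - 4)*(y + 1)^2*(y^3 - 5*y^2 - 9*y + 45) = (y - 5)*(y - 4)*(y + 1)^2*(y^2 - 9) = (y - 5)*(y - 4)*(y - 3)*(y + 1)^2*(y + 3)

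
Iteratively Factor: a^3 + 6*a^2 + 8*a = (a + 4)*(a^2 + 2*a) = a*(a + 4)*(a + 2)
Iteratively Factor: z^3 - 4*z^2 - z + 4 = (z + 1)*(z^2 - 5*z + 4) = (z - 4)*(z + 1)*(z - 1)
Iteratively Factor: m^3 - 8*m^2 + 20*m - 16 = (m - 4)*(m^2 - 4*m + 4) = (m - 4)*(m - 2)*(m - 2)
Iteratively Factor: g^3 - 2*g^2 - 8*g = (g + 2)*(g^2 - 4*g) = (g - 4)*(g + 2)*(g)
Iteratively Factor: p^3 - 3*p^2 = (p)*(p^2 - 3*p) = p^2*(p - 3)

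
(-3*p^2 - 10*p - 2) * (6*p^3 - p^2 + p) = -18*p^5 - 57*p^4 - 5*p^3 - 8*p^2 - 2*p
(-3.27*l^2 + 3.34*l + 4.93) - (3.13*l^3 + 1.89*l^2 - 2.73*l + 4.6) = -3.13*l^3 - 5.16*l^2 + 6.07*l + 0.33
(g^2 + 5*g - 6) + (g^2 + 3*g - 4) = 2*g^2 + 8*g - 10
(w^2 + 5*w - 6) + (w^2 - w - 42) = 2*w^2 + 4*w - 48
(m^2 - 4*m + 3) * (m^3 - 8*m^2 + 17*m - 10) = m^5 - 12*m^4 + 52*m^3 - 102*m^2 + 91*m - 30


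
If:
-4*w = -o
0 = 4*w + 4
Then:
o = -4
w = -1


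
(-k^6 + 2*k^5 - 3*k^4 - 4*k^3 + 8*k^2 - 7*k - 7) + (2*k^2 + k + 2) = -k^6 + 2*k^5 - 3*k^4 - 4*k^3 + 10*k^2 - 6*k - 5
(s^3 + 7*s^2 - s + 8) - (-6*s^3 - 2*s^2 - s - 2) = 7*s^3 + 9*s^2 + 10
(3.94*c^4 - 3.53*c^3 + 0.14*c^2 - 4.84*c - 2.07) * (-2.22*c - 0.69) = -8.7468*c^5 + 5.118*c^4 + 2.1249*c^3 + 10.6482*c^2 + 7.935*c + 1.4283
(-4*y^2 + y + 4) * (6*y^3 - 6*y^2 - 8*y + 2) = -24*y^5 + 30*y^4 + 50*y^3 - 40*y^2 - 30*y + 8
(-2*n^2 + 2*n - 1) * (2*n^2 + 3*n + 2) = -4*n^4 - 2*n^3 + n - 2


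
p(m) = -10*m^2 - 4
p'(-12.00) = 240.00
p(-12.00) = -1444.00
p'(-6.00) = 120.00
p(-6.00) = -364.00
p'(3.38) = -67.60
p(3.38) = -118.24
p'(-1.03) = 20.60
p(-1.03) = -14.61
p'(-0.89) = 17.80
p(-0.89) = -11.92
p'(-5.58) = 111.60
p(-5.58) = -315.36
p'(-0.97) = 19.40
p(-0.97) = -13.41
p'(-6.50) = 130.00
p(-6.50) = -426.50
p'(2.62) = -52.40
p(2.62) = -72.64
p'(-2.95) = 59.00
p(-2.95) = -91.02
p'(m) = -20*m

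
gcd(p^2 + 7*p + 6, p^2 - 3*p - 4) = p + 1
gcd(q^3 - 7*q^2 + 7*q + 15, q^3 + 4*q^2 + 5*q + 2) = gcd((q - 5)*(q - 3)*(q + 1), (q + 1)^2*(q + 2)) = q + 1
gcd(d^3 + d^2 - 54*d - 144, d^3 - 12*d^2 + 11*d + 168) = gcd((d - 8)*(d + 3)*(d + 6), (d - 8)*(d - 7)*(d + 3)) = d^2 - 5*d - 24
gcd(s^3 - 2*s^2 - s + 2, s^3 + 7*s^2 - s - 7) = s^2 - 1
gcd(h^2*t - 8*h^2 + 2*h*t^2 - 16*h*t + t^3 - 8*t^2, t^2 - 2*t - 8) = 1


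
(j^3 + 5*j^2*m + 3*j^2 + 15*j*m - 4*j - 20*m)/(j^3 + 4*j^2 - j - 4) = (j + 5*m)/(j + 1)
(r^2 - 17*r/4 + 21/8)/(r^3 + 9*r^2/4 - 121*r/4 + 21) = (r - 7/2)/(r^2 + 3*r - 28)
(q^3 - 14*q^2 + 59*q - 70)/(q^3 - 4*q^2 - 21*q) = (q^2 - 7*q + 10)/(q*(q + 3))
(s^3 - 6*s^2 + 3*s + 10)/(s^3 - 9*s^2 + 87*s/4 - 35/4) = 4*(s^2 - s - 2)/(4*s^2 - 16*s + 7)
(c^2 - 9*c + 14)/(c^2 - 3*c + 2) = (c - 7)/(c - 1)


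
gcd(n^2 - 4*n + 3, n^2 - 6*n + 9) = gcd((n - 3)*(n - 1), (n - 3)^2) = n - 3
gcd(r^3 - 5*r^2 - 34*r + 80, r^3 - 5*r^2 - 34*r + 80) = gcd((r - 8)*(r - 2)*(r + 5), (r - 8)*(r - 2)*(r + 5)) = r^3 - 5*r^2 - 34*r + 80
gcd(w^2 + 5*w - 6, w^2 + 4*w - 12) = w + 6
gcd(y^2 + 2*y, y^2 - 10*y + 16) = 1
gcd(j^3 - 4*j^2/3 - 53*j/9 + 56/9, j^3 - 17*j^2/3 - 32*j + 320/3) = j - 8/3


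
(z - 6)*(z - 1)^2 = z^3 - 8*z^2 + 13*z - 6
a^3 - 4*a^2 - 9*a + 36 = (a - 4)*(a - 3)*(a + 3)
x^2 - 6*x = x*(x - 6)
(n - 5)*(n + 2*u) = n^2 + 2*n*u - 5*n - 10*u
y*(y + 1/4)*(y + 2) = y^3 + 9*y^2/4 + y/2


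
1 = 1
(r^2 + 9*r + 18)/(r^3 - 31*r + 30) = (r + 3)/(r^2 - 6*r + 5)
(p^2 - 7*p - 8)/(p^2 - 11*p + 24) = (p + 1)/(p - 3)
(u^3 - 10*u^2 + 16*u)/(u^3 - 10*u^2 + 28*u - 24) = u*(u - 8)/(u^2 - 8*u + 12)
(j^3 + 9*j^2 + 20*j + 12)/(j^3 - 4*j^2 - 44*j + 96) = (j^2 + 3*j + 2)/(j^2 - 10*j + 16)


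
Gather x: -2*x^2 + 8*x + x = -2*x^2 + 9*x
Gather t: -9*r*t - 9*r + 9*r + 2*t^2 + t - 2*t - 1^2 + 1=2*t^2 + t*(-9*r - 1)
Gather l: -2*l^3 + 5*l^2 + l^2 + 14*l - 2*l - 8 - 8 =-2*l^3 + 6*l^2 + 12*l - 16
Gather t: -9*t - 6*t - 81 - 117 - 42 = -15*t - 240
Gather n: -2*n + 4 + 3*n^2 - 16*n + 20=3*n^2 - 18*n + 24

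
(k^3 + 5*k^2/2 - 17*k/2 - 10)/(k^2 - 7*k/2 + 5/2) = (k^2 + 5*k + 4)/(k - 1)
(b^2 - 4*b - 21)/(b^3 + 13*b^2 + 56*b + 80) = (b^2 - 4*b - 21)/(b^3 + 13*b^2 + 56*b + 80)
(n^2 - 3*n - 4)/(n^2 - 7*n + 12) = (n + 1)/(n - 3)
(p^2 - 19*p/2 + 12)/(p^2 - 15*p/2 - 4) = (2*p - 3)/(2*p + 1)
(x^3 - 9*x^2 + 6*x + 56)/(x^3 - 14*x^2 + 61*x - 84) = (x + 2)/(x - 3)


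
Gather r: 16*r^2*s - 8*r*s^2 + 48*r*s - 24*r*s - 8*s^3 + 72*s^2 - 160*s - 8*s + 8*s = 16*r^2*s + r*(-8*s^2 + 24*s) - 8*s^3 + 72*s^2 - 160*s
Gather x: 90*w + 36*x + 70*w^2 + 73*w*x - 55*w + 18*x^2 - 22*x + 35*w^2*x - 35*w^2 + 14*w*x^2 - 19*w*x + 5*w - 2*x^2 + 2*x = 35*w^2 + 40*w + x^2*(14*w + 16) + x*(35*w^2 + 54*w + 16)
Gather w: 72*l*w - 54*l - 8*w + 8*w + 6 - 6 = 72*l*w - 54*l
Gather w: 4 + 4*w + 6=4*w + 10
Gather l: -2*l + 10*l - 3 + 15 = 8*l + 12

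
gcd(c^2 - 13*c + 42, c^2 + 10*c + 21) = 1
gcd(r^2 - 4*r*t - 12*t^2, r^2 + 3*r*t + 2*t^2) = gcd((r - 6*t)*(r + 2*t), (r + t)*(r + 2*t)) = r + 2*t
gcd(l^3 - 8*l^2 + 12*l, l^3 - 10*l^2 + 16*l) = l^2 - 2*l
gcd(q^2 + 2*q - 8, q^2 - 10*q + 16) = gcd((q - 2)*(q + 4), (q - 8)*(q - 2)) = q - 2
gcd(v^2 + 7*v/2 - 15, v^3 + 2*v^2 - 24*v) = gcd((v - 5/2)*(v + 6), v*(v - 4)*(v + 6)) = v + 6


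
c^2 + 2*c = c*(c + 2)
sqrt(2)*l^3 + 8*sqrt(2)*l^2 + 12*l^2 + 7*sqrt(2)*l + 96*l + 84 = (l + 7)*(l + 6*sqrt(2))*(sqrt(2)*l + sqrt(2))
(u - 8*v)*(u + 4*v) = u^2 - 4*u*v - 32*v^2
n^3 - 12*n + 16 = (n - 2)^2*(n + 4)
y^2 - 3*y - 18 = (y - 6)*(y + 3)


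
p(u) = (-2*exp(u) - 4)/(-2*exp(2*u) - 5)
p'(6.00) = 0.00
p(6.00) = 0.00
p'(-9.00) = 0.00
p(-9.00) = 0.80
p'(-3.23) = 0.01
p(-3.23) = 0.82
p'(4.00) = -0.02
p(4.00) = 0.02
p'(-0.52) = -0.02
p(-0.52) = 0.91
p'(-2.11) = 0.04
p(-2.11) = 0.84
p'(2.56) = -0.10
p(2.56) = 0.09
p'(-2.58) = 0.03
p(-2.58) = 0.83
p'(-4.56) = 0.00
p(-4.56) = 0.80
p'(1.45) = -0.33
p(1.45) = 0.30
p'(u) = 4*(-2*exp(u) - 4)*exp(2*u)/(-2*exp(2*u) - 5)^2 - 2*exp(u)/(-2*exp(2*u) - 5) = 2*(-4*(exp(u) + 2)*exp(u) + 2*exp(2*u) + 5)*exp(u)/(2*exp(2*u) + 5)^2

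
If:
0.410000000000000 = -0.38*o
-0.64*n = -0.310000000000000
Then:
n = 0.48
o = -1.08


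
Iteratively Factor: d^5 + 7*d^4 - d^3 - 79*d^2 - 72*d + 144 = (d + 4)*(d^4 + 3*d^3 - 13*d^2 - 27*d + 36) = (d - 1)*(d + 4)*(d^3 + 4*d^2 - 9*d - 36) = (d - 1)*(d + 4)^2*(d^2 - 9) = (d - 1)*(d + 3)*(d + 4)^2*(d - 3)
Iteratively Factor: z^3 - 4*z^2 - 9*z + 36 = (z + 3)*(z^2 - 7*z + 12) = (z - 4)*(z + 3)*(z - 3)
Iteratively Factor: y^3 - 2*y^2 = (y)*(y^2 - 2*y) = y^2*(y - 2)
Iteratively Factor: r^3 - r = (r + 1)*(r^2 - r) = r*(r + 1)*(r - 1)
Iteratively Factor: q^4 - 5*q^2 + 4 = (q + 2)*(q^3 - 2*q^2 - q + 2) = (q - 2)*(q + 2)*(q^2 - 1) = (q - 2)*(q + 1)*(q + 2)*(q - 1)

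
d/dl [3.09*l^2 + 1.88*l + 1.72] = 6.18*l + 1.88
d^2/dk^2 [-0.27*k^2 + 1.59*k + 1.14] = -0.540000000000000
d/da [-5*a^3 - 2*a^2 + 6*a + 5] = -15*a^2 - 4*a + 6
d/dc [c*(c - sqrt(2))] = 2*c - sqrt(2)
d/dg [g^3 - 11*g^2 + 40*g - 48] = 3*g^2 - 22*g + 40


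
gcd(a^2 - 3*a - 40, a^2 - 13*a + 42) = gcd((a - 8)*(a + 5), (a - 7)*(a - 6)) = 1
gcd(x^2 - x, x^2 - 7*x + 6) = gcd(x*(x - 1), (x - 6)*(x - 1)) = x - 1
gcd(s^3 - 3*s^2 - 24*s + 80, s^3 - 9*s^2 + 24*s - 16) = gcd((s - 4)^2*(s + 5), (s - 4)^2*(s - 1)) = s^2 - 8*s + 16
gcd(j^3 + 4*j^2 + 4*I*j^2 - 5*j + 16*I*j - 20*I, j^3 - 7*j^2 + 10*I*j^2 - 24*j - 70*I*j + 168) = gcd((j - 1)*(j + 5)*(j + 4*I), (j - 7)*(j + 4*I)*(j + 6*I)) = j + 4*I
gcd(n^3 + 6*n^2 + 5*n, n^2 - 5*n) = n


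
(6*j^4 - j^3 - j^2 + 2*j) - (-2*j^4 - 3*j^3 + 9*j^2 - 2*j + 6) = 8*j^4 + 2*j^3 - 10*j^2 + 4*j - 6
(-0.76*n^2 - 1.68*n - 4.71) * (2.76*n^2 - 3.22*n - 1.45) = -2.0976*n^4 - 2.1896*n^3 - 6.488*n^2 + 17.6022*n + 6.8295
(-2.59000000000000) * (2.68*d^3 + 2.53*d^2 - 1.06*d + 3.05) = -6.9412*d^3 - 6.5527*d^2 + 2.7454*d - 7.8995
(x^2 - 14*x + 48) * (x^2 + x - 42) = x^4 - 13*x^3 - 8*x^2 + 636*x - 2016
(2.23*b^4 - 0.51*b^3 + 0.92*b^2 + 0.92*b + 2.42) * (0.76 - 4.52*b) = -10.0796*b^5 + 4.0*b^4 - 4.546*b^3 - 3.4592*b^2 - 10.2392*b + 1.8392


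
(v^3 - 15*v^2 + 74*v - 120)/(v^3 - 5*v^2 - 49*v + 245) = (v^2 - 10*v + 24)/(v^2 - 49)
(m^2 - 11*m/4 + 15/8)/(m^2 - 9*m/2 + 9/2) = (m - 5/4)/(m - 3)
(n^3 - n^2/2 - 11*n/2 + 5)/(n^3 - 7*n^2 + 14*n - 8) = (n + 5/2)/(n - 4)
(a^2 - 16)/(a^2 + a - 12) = (a - 4)/(a - 3)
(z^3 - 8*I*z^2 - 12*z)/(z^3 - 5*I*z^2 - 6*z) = (z - 6*I)/(z - 3*I)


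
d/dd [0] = 0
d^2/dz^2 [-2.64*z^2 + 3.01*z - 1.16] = -5.28000000000000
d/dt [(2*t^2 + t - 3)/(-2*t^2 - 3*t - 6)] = (-4*t^2 - 36*t - 15)/(4*t^4 + 12*t^3 + 33*t^2 + 36*t + 36)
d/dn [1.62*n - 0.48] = 1.62000000000000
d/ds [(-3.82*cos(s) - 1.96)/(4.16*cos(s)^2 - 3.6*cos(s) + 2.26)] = (-15.8912*cos(s)^2 - 16.3072*cos(s) + 15.6892)*sin(s)/(17.3056*cos(s)^4 - 29.952*cos(s)^3 + 31.7632*cos(s)^2 - 16.272*cos(s) + 5.1076)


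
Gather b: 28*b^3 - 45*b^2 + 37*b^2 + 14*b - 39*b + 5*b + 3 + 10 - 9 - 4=28*b^3 - 8*b^2 - 20*b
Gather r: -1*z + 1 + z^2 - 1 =z^2 - z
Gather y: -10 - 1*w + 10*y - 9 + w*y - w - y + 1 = -2*w + y*(w + 9) - 18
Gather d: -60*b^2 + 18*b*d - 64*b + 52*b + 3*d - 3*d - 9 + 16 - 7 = -60*b^2 + 18*b*d - 12*b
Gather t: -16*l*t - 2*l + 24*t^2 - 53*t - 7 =-2*l + 24*t^2 + t*(-16*l - 53) - 7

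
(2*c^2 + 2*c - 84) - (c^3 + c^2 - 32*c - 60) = -c^3 + c^2 + 34*c - 24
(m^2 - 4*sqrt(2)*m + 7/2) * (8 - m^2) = -m^4 + 4*sqrt(2)*m^3 + 9*m^2/2 - 32*sqrt(2)*m + 28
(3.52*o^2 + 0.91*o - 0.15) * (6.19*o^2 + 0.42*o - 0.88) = 21.7888*o^4 + 7.1113*o^3 - 3.6439*o^2 - 0.8638*o + 0.132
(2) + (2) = 4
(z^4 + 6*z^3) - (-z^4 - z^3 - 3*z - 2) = 2*z^4 + 7*z^3 + 3*z + 2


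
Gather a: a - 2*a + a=0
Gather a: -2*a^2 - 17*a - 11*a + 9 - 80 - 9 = -2*a^2 - 28*a - 80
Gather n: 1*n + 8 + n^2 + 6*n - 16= n^2 + 7*n - 8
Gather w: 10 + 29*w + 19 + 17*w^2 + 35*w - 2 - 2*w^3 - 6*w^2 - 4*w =-2*w^3 + 11*w^2 + 60*w + 27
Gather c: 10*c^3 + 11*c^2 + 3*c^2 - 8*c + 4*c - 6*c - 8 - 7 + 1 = 10*c^3 + 14*c^2 - 10*c - 14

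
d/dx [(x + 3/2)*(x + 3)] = 2*x + 9/2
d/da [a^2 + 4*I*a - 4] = 2*a + 4*I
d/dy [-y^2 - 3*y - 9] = -2*y - 3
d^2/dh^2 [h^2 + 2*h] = 2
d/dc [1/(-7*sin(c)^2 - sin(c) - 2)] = (14*sin(c) + 1)*cos(c)/(7*sin(c)^2 + sin(c) + 2)^2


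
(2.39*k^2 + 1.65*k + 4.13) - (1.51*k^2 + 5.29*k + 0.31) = 0.88*k^2 - 3.64*k + 3.82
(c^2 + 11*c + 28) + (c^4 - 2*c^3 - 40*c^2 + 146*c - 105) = c^4 - 2*c^3 - 39*c^2 + 157*c - 77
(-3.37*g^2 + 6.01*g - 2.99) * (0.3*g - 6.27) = -1.011*g^3 + 22.9329*g^2 - 38.5797*g + 18.7473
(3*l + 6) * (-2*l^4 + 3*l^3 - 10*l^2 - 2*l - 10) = -6*l^5 - 3*l^4 - 12*l^3 - 66*l^2 - 42*l - 60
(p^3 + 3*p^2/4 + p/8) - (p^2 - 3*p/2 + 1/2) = p^3 - p^2/4 + 13*p/8 - 1/2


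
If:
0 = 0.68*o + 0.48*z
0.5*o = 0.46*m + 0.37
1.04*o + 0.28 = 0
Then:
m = -1.10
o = -0.27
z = 0.38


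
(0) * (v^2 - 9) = 0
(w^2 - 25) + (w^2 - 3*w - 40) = 2*w^2 - 3*w - 65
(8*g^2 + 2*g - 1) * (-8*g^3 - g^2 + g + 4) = -64*g^5 - 24*g^4 + 14*g^3 + 35*g^2 + 7*g - 4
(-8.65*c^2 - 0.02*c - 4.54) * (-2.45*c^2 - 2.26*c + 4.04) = 21.1925*c^4 + 19.598*c^3 - 23.7778*c^2 + 10.1796*c - 18.3416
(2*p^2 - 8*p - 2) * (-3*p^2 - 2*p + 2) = -6*p^4 + 20*p^3 + 26*p^2 - 12*p - 4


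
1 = 1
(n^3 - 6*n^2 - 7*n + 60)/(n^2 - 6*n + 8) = (n^2 - 2*n - 15)/(n - 2)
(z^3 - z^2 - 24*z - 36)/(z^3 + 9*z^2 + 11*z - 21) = (z^2 - 4*z - 12)/(z^2 + 6*z - 7)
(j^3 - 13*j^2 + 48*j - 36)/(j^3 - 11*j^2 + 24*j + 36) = (j - 1)/(j + 1)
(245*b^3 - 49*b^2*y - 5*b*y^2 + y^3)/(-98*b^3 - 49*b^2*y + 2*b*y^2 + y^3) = (-5*b + y)/(2*b + y)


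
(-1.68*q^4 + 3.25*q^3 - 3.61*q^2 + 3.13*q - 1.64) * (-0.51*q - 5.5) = 0.8568*q^5 + 7.5825*q^4 - 16.0339*q^3 + 18.2587*q^2 - 16.3786*q + 9.02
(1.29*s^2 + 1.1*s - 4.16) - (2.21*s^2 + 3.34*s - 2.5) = -0.92*s^2 - 2.24*s - 1.66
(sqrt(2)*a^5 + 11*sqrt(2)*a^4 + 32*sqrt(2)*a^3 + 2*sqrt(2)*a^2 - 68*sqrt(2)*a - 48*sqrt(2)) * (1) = sqrt(2)*a^5 + 11*sqrt(2)*a^4 + 32*sqrt(2)*a^3 + 2*sqrt(2)*a^2 - 68*sqrt(2)*a - 48*sqrt(2)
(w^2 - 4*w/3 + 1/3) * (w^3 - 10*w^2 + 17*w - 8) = w^5 - 34*w^4/3 + 92*w^3/3 - 34*w^2 + 49*w/3 - 8/3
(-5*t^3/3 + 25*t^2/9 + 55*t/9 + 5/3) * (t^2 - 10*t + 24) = -5*t^5/3 + 175*t^4/9 - 185*t^3/3 + 65*t^2/9 + 130*t + 40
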